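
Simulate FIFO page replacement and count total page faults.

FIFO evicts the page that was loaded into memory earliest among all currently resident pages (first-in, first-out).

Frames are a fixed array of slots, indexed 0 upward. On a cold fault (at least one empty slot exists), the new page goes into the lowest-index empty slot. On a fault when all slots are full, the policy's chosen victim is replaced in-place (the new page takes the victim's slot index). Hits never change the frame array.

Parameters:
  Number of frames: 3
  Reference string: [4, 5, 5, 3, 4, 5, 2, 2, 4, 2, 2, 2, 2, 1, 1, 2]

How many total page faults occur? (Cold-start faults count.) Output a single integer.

Answer: 6

Derivation:
Step 0: ref 4 → FAULT, frames=[4,-,-]
Step 1: ref 5 → FAULT, frames=[4,5,-]
Step 2: ref 5 → HIT, frames=[4,5,-]
Step 3: ref 3 → FAULT, frames=[4,5,3]
Step 4: ref 4 → HIT, frames=[4,5,3]
Step 5: ref 5 → HIT, frames=[4,5,3]
Step 6: ref 2 → FAULT (evict 4), frames=[2,5,3]
Step 7: ref 2 → HIT, frames=[2,5,3]
Step 8: ref 4 → FAULT (evict 5), frames=[2,4,3]
Step 9: ref 2 → HIT, frames=[2,4,3]
Step 10: ref 2 → HIT, frames=[2,4,3]
Step 11: ref 2 → HIT, frames=[2,4,3]
Step 12: ref 2 → HIT, frames=[2,4,3]
Step 13: ref 1 → FAULT (evict 3), frames=[2,4,1]
Step 14: ref 1 → HIT, frames=[2,4,1]
Step 15: ref 2 → HIT, frames=[2,4,1]
Total faults: 6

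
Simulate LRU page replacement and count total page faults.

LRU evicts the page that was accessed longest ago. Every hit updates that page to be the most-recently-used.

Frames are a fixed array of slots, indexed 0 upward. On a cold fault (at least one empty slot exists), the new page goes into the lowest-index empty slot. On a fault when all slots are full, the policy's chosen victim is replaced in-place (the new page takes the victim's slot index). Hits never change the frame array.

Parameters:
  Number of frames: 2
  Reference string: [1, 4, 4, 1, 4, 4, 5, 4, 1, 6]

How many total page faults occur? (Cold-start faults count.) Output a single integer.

Step 0: ref 1 → FAULT, frames=[1,-]
Step 1: ref 4 → FAULT, frames=[1,4]
Step 2: ref 4 → HIT, frames=[1,4]
Step 3: ref 1 → HIT, frames=[1,4]
Step 4: ref 4 → HIT, frames=[1,4]
Step 5: ref 4 → HIT, frames=[1,4]
Step 6: ref 5 → FAULT (evict 1), frames=[5,4]
Step 7: ref 4 → HIT, frames=[5,4]
Step 8: ref 1 → FAULT (evict 5), frames=[1,4]
Step 9: ref 6 → FAULT (evict 4), frames=[1,6]
Total faults: 5

Answer: 5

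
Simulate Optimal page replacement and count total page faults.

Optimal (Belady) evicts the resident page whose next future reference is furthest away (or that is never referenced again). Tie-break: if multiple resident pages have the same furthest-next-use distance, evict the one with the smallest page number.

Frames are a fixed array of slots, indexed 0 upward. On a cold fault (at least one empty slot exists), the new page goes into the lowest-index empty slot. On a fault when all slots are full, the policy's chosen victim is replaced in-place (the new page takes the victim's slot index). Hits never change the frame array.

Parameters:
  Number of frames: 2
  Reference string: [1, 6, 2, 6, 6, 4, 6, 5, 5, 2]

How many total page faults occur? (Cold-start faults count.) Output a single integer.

Step 0: ref 1 → FAULT, frames=[1,-]
Step 1: ref 6 → FAULT, frames=[1,6]
Step 2: ref 2 → FAULT (evict 1), frames=[2,6]
Step 3: ref 6 → HIT, frames=[2,6]
Step 4: ref 6 → HIT, frames=[2,6]
Step 5: ref 4 → FAULT (evict 2), frames=[4,6]
Step 6: ref 6 → HIT, frames=[4,6]
Step 7: ref 5 → FAULT (evict 4), frames=[5,6]
Step 8: ref 5 → HIT, frames=[5,6]
Step 9: ref 2 → FAULT (evict 5), frames=[2,6]
Total faults: 6

Answer: 6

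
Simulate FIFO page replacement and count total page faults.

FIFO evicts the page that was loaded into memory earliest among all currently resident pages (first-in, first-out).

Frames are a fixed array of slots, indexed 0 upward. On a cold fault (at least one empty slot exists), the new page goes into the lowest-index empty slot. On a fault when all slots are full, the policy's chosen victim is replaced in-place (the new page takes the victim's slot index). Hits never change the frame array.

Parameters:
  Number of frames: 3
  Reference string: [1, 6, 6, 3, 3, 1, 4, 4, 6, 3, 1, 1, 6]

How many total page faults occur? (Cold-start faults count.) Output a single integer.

Answer: 6

Derivation:
Step 0: ref 1 → FAULT, frames=[1,-,-]
Step 1: ref 6 → FAULT, frames=[1,6,-]
Step 2: ref 6 → HIT, frames=[1,6,-]
Step 3: ref 3 → FAULT, frames=[1,6,3]
Step 4: ref 3 → HIT, frames=[1,6,3]
Step 5: ref 1 → HIT, frames=[1,6,3]
Step 6: ref 4 → FAULT (evict 1), frames=[4,6,3]
Step 7: ref 4 → HIT, frames=[4,6,3]
Step 8: ref 6 → HIT, frames=[4,6,3]
Step 9: ref 3 → HIT, frames=[4,6,3]
Step 10: ref 1 → FAULT (evict 6), frames=[4,1,3]
Step 11: ref 1 → HIT, frames=[4,1,3]
Step 12: ref 6 → FAULT (evict 3), frames=[4,1,6]
Total faults: 6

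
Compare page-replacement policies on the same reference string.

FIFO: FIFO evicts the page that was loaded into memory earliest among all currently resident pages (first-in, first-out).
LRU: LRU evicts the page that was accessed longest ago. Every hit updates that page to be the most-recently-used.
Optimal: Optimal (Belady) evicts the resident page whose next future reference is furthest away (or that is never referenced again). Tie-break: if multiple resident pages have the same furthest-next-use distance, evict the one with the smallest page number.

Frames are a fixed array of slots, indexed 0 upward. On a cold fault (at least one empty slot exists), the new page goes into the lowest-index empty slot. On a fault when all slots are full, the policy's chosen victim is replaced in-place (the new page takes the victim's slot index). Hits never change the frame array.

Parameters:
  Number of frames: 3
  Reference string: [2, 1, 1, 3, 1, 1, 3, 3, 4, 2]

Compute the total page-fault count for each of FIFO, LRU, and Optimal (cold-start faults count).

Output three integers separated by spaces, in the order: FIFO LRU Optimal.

--- FIFO ---
  step 0: ref 2 -> FAULT, frames=[2,-,-] (faults so far: 1)
  step 1: ref 1 -> FAULT, frames=[2,1,-] (faults so far: 2)
  step 2: ref 1 -> HIT, frames=[2,1,-] (faults so far: 2)
  step 3: ref 3 -> FAULT, frames=[2,1,3] (faults so far: 3)
  step 4: ref 1 -> HIT, frames=[2,1,3] (faults so far: 3)
  step 5: ref 1 -> HIT, frames=[2,1,3] (faults so far: 3)
  step 6: ref 3 -> HIT, frames=[2,1,3] (faults so far: 3)
  step 7: ref 3 -> HIT, frames=[2,1,3] (faults so far: 3)
  step 8: ref 4 -> FAULT, evict 2, frames=[4,1,3] (faults so far: 4)
  step 9: ref 2 -> FAULT, evict 1, frames=[4,2,3] (faults so far: 5)
  FIFO total faults: 5
--- LRU ---
  step 0: ref 2 -> FAULT, frames=[2,-,-] (faults so far: 1)
  step 1: ref 1 -> FAULT, frames=[2,1,-] (faults so far: 2)
  step 2: ref 1 -> HIT, frames=[2,1,-] (faults so far: 2)
  step 3: ref 3 -> FAULT, frames=[2,1,3] (faults so far: 3)
  step 4: ref 1 -> HIT, frames=[2,1,3] (faults so far: 3)
  step 5: ref 1 -> HIT, frames=[2,1,3] (faults so far: 3)
  step 6: ref 3 -> HIT, frames=[2,1,3] (faults so far: 3)
  step 7: ref 3 -> HIT, frames=[2,1,3] (faults so far: 3)
  step 8: ref 4 -> FAULT, evict 2, frames=[4,1,3] (faults so far: 4)
  step 9: ref 2 -> FAULT, evict 1, frames=[4,2,3] (faults so far: 5)
  LRU total faults: 5
--- Optimal ---
  step 0: ref 2 -> FAULT, frames=[2,-,-] (faults so far: 1)
  step 1: ref 1 -> FAULT, frames=[2,1,-] (faults so far: 2)
  step 2: ref 1 -> HIT, frames=[2,1,-] (faults so far: 2)
  step 3: ref 3 -> FAULT, frames=[2,1,3] (faults so far: 3)
  step 4: ref 1 -> HIT, frames=[2,1,3] (faults so far: 3)
  step 5: ref 1 -> HIT, frames=[2,1,3] (faults so far: 3)
  step 6: ref 3 -> HIT, frames=[2,1,3] (faults so far: 3)
  step 7: ref 3 -> HIT, frames=[2,1,3] (faults so far: 3)
  step 8: ref 4 -> FAULT, evict 1, frames=[2,4,3] (faults so far: 4)
  step 9: ref 2 -> HIT, frames=[2,4,3] (faults so far: 4)
  Optimal total faults: 4

Answer: 5 5 4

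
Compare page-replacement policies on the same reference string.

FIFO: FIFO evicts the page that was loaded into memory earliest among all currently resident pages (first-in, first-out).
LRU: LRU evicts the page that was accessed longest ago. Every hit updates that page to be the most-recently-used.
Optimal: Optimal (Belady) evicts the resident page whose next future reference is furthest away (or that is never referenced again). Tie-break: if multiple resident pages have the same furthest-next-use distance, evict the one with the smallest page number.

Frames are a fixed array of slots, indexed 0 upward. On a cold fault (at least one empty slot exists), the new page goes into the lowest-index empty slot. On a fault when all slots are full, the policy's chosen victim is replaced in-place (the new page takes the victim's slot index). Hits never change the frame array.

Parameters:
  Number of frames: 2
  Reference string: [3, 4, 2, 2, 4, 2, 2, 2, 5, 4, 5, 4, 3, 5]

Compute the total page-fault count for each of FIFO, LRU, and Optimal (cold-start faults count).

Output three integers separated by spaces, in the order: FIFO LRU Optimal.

Answer: 7 7 5

Derivation:
--- FIFO ---
  step 0: ref 3 -> FAULT, frames=[3,-] (faults so far: 1)
  step 1: ref 4 -> FAULT, frames=[3,4] (faults so far: 2)
  step 2: ref 2 -> FAULT, evict 3, frames=[2,4] (faults so far: 3)
  step 3: ref 2 -> HIT, frames=[2,4] (faults so far: 3)
  step 4: ref 4 -> HIT, frames=[2,4] (faults so far: 3)
  step 5: ref 2 -> HIT, frames=[2,4] (faults so far: 3)
  step 6: ref 2 -> HIT, frames=[2,4] (faults so far: 3)
  step 7: ref 2 -> HIT, frames=[2,4] (faults so far: 3)
  step 8: ref 5 -> FAULT, evict 4, frames=[2,5] (faults so far: 4)
  step 9: ref 4 -> FAULT, evict 2, frames=[4,5] (faults so far: 5)
  step 10: ref 5 -> HIT, frames=[4,5] (faults so far: 5)
  step 11: ref 4 -> HIT, frames=[4,5] (faults so far: 5)
  step 12: ref 3 -> FAULT, evict 5, frames=[4,3] (faults so far: 6)
  step 13: ref 5 -> FAULT, evict 4, frames=[5,3] (faults so far: 7)
  FIFO total faults: 7
--- LRU ---
  step 0: ref 3 -> FAULT, frames=[3,-] (faults so far: 1)
  step 1: ref 4 -> FAULT, frames=[3,4] (faults so far: 2)
  step 2: ref 2 -> FAULT, evict 3, frames=[2,4] (faults so far: 3)
  step 3: ref 2 -> HIT, frames=[2,4] (faults so far: 3)
  step 4: ref 4 -> HIT, frames=[2,4] (faults so far: 3)
  step 5: ref 2 -> HIT, frames=[2,4] (faults so far: 3)
  step 6: ref 2 -> HIT, frames=[2,4] (faults so far: 3)
  step 7: ref 2 -> HIT, frames=[2,4] (faults so far: 3)
  step 8: ref 5 -> FAULT, evict 4, frames=[2,5] (faults so far: 4)
  step 9: ref 4 -> FAULT, evict 2, frames=[4,5] (faults so far: 5)
  step 10: ref 5 -> HIT, frames=[4,5] (faults so far: 5)
  step 11: ref 4 -> HIT, frames=[4,5] (faults so far: 5)
  step 12: ref 3 -> FAULT, evict 5, frames=[4,3] (faults so far: 6)
  step 13: ref 5 -> FAULT, evict 4, frames=[5,3] (faults so far: 7)
  LRU total faults: 7
--- Optimal ---
  step 0: ref 3 -> FAULT, frames=[3,-] (faults so far: 1)
  step 1: ref 4 -> FAULT, frames=[3,4] (faults so far: 2)
  step 2: ref 2 -> FAULT, evict 3, frames=[2,4] (faults so far: 3)
  step 3: ref 2 -> HIT, frames=[2,4] (faults so far: 3)
  step 4: ref 4 -> HIT, frames=[2,4] (faults so far: 3)
  step 5: ref 2 -> HIT, frames=[2,4] (faults so far: 3)
  step 6: ref 2 -> HIT, frames=[2,4] (faults so far: 3)
  step 7: ref 2 -> HIT, frames=[2,4] (faults so far: 3)
  step 8: ref 5 -> FAULT, evict 2, frames=[5,4] (faults so far: 4)
  step 9: ref 4 -> HIT, frames=[5,4] (faults so far: 4)
  step 10: ref 5 -> HIT, frames=[5,4] (faults so far: 4)
  step 11: ref 4 -> HIT, frames=[5,4] (faults so far: 4)
  step 12: ref 3 -> FAULT, evict 4, frames=[5,3] (faults so far: 5)
  step 13: ref 5 -> HIT, frames=[5,3] (faults so far: 5)
  Optimal total faults: 5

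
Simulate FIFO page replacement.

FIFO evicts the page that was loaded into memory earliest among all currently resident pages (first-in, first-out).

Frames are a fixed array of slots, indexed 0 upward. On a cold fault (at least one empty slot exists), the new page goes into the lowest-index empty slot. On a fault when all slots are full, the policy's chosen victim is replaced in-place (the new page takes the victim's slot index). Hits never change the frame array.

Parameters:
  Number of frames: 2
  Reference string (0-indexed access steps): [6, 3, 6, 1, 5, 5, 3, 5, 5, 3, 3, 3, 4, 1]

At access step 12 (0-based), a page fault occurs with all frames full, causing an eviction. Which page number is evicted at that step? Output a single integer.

Answer: 5

Derivation:
Step 0: ref 6 -> FAULT, frames=[6,-]
Step 1: ref 3 -> FAULT, frames=[6,3]
Step 2: ref 6 -> HIT, frames=[6,3]
Step 3: ref 1 -> FAULT, evict 6, frames=[1,3]
Step 4: ref 5 -> FAULT, evict 3, frames=[1,5]
Step 5: ref 5 -> HIT, frames=[1,5]
Step 6: ref 3 -> FAULT, evict 1, frames=[3,5]
Step 7: ref 5 -> HIT, frames=[3,5]
Step 8: ref 5 -> HIT, frames=[3,5]
Step 9: ref 3 -> HIT, frames=[3,5]
Step 10: ref 3 -> HIT, frames=[3,5]
Step 11: ref 3 -> HIT, frames=[3,5]
Step 12: ref 4 -> FAULT, evict 5, frames=[3,4]
At step 12: evicted page 5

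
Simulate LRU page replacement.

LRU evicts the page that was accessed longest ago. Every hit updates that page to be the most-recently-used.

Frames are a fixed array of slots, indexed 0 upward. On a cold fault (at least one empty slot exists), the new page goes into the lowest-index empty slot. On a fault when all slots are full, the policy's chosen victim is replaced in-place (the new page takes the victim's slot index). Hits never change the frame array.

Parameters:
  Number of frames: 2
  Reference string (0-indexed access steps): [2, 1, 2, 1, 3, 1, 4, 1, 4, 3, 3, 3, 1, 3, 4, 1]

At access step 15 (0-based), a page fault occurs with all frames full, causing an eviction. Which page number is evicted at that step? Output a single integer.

Step 0: ref 2 -> FAULT, frames=[2,-]
Step 1: ref 1 -> FAULT, frames=[2,1]
Step 2: ref 2 -> HIT, frames=[2,1]
Step 3: ref 1 -> HIT, frames=[2,1]
Step 4: ref 3 -> FAULT, evict 2, frames=[3,1]
Step 5: ref 1 -> HIT, frames=[3,1]
Step 6: ref 4 -> FAULT, evict 3, frames=[4,1]
Step 7: ref 1 -> HIT, frames=[4,1]
Step 8: ref 4 -> HIT, frames=[4,1]
Step 9: ref 3 -> FAULT, evict 1, frames=[4,3]
Step 10: ref 3 -> HIT, frames=[4,3]
Step 11: ref 3 -> HIT, frames=[4,3]
Step 12: ref 1 -> FAULT, evict 4, frames=[1,3]
Step 13: ref 3 -> HIT, frames=[1,3]
Step 14: ref 4 -> FAULT, evict 1, frames=[4,3]
Step 15: ref 1 -> FAULT, evict 3, frames=[4,1]
At step 15: evicted page 3

Answer: 3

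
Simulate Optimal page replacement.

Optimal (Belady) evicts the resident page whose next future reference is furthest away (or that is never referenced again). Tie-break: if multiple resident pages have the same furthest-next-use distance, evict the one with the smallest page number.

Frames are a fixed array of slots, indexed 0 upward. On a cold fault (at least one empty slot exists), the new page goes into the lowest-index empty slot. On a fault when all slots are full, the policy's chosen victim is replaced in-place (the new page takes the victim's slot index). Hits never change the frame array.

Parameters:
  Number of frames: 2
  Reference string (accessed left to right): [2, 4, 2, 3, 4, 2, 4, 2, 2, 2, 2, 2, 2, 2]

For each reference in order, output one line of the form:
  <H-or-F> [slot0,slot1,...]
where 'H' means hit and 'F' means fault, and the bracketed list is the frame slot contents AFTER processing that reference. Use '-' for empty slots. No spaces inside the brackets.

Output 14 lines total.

F [2,-]
F [2,4]
H [2,4]
F [3,4]
H [3,4]
F [2,4]
H [2,4]
H [2,4]
H [2,4]
H [2,4]
H [2,4]
H [2,4]
H [2,4]
H [2,4]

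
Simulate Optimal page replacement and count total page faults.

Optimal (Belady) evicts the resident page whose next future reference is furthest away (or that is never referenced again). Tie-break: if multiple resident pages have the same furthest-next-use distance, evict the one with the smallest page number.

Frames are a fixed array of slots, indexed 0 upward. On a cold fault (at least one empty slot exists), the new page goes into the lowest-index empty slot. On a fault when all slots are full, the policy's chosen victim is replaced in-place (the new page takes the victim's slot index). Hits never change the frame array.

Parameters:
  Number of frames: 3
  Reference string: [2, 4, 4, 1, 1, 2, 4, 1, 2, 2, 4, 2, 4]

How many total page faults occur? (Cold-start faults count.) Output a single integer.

Answer: 3

Derivation:
Step 0: ref 2 → FAULT, frames=[2,-,-]
Step 1: ref 4 → FAULT, frames=[2,4,-]
Step 2: ref 4 → HIT, frames=[2,4,-]
Step 3: ref 1 → FAULT, frames=[2,4,1]
Step 4: ref 1 → HIT, frames=[2,4,1]
Step 5: ref 2 → HIT, frames=[2,4,1]
Step 6: ref 4 → HIT, frames=[2,4,1]
Step 7: ref 1 → HIT, frames=[2,4,1]
Step 8: ref 2 → HIT, frames=[2,4,1]
Step 9: ref 2 → HIT, frames=[2,4,1]
Step 10: ref 4 → HIT, frames=[2,4,1]
Step 11: ref 2 → HIT, frames=[2,4,1]
Step 12: ref 4 → HIT, frames=[2,4,1]
Total faults: 3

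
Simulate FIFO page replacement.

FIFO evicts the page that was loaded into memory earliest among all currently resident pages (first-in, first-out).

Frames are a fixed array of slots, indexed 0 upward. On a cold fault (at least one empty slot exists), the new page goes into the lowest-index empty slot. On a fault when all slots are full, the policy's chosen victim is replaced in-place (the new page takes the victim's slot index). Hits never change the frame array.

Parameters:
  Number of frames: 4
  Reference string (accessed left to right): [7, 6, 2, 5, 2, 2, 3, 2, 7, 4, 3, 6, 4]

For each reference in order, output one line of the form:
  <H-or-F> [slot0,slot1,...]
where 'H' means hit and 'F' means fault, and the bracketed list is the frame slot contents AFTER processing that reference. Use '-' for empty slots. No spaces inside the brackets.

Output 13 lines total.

F [7,-,-,-]
F [7,6,-,-]
F [7,6,2,-]
F [7,6,2,5]
H [7,6,2,5]
H [7,6,2,5]
F [3,6,2,5]
H [3,6,2,5]
F [3,7,2,5]
F [3,7,4,5]
H [3,7,4,5]
F [3,7,4,6]
H [3,7,4,6]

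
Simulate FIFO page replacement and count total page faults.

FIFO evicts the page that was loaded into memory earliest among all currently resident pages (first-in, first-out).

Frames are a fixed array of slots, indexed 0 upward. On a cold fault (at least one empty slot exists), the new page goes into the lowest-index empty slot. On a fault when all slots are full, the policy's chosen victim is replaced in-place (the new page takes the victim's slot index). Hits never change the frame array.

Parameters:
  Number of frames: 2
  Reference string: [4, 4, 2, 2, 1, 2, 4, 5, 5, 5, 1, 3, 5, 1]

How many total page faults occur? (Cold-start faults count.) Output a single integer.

Step 0: ref 4 → FAULT, frames=[4,-]
Step 1: ref 4 → HIT, frames=[4,-]
Step 2: ref 2 → FAULT, frames=[4,2]
Step 3: ref 2 → HIT, frames=[4,2]
Step 4: ref 1 → FAULT (evict 4), frames=[1,2]
Step 5: ref 2 → HIT, frames=[1,2]
Step 6: ref 4 → FAULT (evict 2), frames=[1,4]
Step 7: ref 5 → FAULT (evict 1), frames=[5,4]
Step 8: ref 5 → HIT, frames=[5,4]
Step 9: ref 5 → HIT, frames=[5,4]
Step 10: ref 1 → FAULT (evict 4), frames=[5,1]
Step 11: ref 3 → FAULT (evict 5), frames=[3,1]
Step 12: ref 5 → FAULT (evict 1), frames=[3,5]
Step 13: ref 1 → FAULT (evict 3), frames=[1,5]
Total faults: 9

Answer: 9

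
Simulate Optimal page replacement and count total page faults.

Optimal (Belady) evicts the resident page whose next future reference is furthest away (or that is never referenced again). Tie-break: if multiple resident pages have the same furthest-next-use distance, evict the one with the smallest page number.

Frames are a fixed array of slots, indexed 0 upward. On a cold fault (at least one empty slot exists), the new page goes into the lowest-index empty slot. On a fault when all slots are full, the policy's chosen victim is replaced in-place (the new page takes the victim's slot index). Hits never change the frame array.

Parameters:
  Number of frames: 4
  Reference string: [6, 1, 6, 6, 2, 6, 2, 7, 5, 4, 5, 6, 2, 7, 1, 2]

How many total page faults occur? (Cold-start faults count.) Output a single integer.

Step 0: ref 6 → FAULT, frames=[6,-,-,-]
Step 1: ref 1 → FAULT, frames=[6,1,-,-]
Step 2: ref 6 → HIT, frames=[6,1,-,-]
Step 3: ref 6 → HIT, frames=[6,1,-,-]
Step 4: ref 2 → FAULT, frames=[6,1,2,-]
Step 5: ref 6 → HIT, frames=[6,1,2,-]
Step 6: ref 2 → HIT, frames=[6,1,2,-]
Step 7: ref 7 → FAULT, frames=[6,1,2,7]
Step 8: ref 5 → FAULT (evict 1), frames=[6,5,2,7]
Step 9: ref 4 → FAULT (evict 7), frames=[6,5,2,4]
Step 10: ref 5 → HIT, frames=[6,5,2,4]
Step 11: ref 6 → HIT, frames=[6,5,2,4]
Step 12: ref 2 → HIT, frames=[6,5,2,4]
Step 13: ref 7 → FAULT (evict 4), frames=[6,5,2,7]
Step 14: ref 1 → FAULT (evict 5), frames=[6,1,2,7]
Step 15: ref 2 → HIT, frames=[6,1,2,7]
Total faults: 8

Answer: 8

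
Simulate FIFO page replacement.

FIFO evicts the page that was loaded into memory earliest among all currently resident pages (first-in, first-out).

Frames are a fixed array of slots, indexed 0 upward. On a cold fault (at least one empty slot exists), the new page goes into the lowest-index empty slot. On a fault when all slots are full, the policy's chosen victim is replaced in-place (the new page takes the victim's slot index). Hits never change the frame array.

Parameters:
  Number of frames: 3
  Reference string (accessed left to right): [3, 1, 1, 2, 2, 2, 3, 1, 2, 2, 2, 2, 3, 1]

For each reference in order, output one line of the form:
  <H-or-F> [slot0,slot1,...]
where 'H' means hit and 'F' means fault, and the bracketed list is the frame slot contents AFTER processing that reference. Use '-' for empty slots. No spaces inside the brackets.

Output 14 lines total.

F [3,-,-]
F [3,1,-]
H [3,1,-]
F [3,1,2]
H [3,1,2]
H [3,1,2]
H [3,1,2]
H [3,1,2]
H [3,1,2]
H [3,1,2]
H [3,1,2]
H [3,1,2]
H [3,1,2]
H [3,1,2]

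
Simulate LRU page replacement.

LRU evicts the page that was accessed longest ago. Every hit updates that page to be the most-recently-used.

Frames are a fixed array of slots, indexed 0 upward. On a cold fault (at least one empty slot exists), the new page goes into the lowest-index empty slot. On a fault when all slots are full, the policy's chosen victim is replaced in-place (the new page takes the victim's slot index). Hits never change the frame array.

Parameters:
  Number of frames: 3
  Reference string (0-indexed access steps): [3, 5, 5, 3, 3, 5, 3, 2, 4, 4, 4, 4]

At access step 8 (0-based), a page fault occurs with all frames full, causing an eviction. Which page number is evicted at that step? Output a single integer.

Answer: 5

Derivation:
Step 0: ref 3 -> FAULT, frames=[3,-,-]
Step 1: ref 5 -> FAULT, frames=[3,5,-]
Step 2: ref 5 -> HIT, frames=[3,5,-]
Step 3: ref 3 -> HIT, frames=[3,5,-]
Step 4: ref 3 -> HIT, frames=[3,5,-]
Step 5: ref 5 -> HIT, frames=[3,5,-]
Step 6: ref 3 -> HIT, frames=[3,5,-]
Step 7: ref 2 -> FAULT, frames=[3,5,2]
Step 8: ref 4 -> FAULT, evict 5, frames=[3,4,2]
At step 8: evicted page 5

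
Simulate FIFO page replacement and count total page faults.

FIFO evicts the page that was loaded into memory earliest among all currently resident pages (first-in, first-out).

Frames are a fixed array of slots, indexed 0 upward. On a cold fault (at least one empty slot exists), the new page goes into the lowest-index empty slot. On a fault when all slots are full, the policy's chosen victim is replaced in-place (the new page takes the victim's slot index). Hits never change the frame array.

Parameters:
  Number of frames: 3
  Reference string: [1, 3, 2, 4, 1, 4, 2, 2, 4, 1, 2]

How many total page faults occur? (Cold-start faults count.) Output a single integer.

Answer: 5

Derivation:
Step 0: ref 1 → FAULT, frames=[1,-,-]
Step 1: ref 3 → FAULT, frames=[1,3,-]
Step 2: ref 2 → FAULT, frames=[1,3,2]
Step 3: ref 4 → FAULT (evict 1), frames=[4,3,2]
Step 4: ref 1 → FAULT (evict 3), frames=[4,1,2]
Step 5: ref 4 → HIT, frames=[4,1,2]
Step 6: ref 2 → HIT, frames=[4,1,2]
Step 7: ref 2 → HIT, frames=[4,1,2]
Step 8: ref 4 → HIT, frames=[4,1,2]
Step 9: ref 1 → HIT, frames=[4,1,2]
Step 10: ref 2 → HIT, frames=[4,1,2]
Total faults: 5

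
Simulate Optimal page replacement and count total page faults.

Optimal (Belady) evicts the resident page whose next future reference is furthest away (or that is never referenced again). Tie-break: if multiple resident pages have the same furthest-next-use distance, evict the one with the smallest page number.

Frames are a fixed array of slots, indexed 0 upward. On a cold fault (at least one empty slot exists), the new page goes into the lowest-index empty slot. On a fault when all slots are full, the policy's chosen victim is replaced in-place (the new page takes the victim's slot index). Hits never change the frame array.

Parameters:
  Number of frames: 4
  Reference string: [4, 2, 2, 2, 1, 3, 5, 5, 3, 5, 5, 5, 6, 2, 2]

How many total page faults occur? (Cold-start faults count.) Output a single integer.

Answer: 6

Derivation:
Step 0: ref 4 → FAULT, frames=[4,-,-,-]
Step 1: ref 2 → FAULT, frames=[4,2,-,-]
Step 2: ref 2 → HIT, frames=[4,2,-,-]
Step 3: ref 2 → HIT, frames=[4,2,-,-]
Step 4: ref 1 → FAULT, frames=[4,2,1,-]
Step 5: ref 3 → FAULT, frames=[4,2,1,3]
Step 6: ref 5 → FAULT (evict 1), frames=[4,2,5,3]
Step 7: ref 5 → HIT, frames=[4,2,5,3]
Step 8: ref 3 → HIT, frames=[4,2,5,3]
Step 9: ref 5 → HIT, frames=[4,2,5,3]
Step 10: ref 5 → HIT, frames=[4,2,5,3]
Step 11: ref 5 → HIT, frames=[4,2,5,3]
Step 12: ref 6 → FAULT (evict 3), frames=[4,2,5,6]
Step 13: ref 2 → HIT, frames=[4,2,5,6]
Step 14: ref 2 → HIT, frames=[4,2,5,6]
Total faults: 6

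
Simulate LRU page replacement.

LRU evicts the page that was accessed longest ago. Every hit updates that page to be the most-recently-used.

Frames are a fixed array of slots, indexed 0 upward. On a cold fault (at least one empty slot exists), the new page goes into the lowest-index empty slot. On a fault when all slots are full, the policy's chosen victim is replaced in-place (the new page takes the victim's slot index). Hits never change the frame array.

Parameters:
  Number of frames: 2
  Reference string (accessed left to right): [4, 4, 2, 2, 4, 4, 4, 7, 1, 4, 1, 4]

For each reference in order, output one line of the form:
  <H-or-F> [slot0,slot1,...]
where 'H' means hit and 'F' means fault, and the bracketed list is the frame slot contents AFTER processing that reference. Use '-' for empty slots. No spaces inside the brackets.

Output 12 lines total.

F [4,-]
H [4,-]
F [4,2]
H [4,2]
H [4,2]
H [4,2]
H [4,2]
F [4,7]
F [1,7]
F [1,4]
H [1,4]
H [1,4]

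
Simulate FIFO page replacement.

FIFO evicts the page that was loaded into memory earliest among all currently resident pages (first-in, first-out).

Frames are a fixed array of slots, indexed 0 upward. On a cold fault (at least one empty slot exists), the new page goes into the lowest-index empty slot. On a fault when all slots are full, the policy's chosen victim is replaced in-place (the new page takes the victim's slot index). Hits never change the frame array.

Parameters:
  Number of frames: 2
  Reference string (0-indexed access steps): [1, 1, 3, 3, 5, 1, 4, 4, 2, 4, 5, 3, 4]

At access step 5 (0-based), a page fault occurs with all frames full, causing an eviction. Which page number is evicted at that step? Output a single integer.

Answer: 3

Derivation:
Step 0: ref 1 -> FAULT, frames=[1,-]
Step 1: ref 1 -> HIT, frames=[1,-]
Step 2: ref 3 -> FAULT, frames=[1,3]
Step 3: ref 3 -> HIT, frames=[1,3]
Step 4: ref 5 -> FAULT, evict 1, frames=[5,3]
Step 5: ref 1 -> FAULT, evict 3, frames=[5,1]
At step 5: evicted page 3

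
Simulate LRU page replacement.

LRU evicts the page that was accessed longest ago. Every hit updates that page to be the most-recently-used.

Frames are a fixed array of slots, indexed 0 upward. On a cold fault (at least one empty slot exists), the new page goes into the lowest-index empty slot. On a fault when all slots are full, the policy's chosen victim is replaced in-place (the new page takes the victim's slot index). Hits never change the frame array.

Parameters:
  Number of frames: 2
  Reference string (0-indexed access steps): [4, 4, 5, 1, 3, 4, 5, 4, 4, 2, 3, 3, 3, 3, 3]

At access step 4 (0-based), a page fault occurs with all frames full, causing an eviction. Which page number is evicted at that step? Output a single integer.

Answer: 5

Derivation:
Step 0: ref 4 -> FAULT, frames=[4,-]
Step 1: ref 4 -> HIT, frames=[4,-]
Step 2: ref 5 -> FAULT, frames=[4,5]
Step 3: ref 1 -> FAULT, evict 4, frames=[1,5]
Step 4: ref 3 -> FAULT, evict 5, frames=[1,3]
At step 4: evicted page 5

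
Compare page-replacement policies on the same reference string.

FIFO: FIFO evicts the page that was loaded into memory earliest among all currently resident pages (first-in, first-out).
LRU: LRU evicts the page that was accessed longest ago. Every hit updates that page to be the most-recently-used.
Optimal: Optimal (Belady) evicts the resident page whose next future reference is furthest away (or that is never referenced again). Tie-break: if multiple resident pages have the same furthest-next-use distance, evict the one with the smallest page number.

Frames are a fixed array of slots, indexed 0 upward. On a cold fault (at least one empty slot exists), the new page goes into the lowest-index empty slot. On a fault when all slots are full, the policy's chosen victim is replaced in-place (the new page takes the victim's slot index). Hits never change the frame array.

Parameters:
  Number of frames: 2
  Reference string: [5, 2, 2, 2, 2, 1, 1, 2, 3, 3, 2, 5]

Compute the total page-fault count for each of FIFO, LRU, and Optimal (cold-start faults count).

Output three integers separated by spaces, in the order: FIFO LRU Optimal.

--- FIFO ---
  step 0: ref 5 -> FAULT, frames=[5,-] (faults so far: 1)
  step 1: ref 2 -> FAULT, frames=[5,2] (faults so far: 2)
  step 2: ref 2 -> HIT, frames=[5,2] (faults so far: 2)
  step 3: ref 2 -> HIT, frames=[5,2] (faults so far: 2)
  step 4: ref 2 -> HIT, frames=[5,2] (faults so far: 2)
  step 5: ref 1 -> FAULT, evict 5, frames=[1,2] (faults so far: 3)
  step 6: ref 1 -> HIT, frames=[1,2] (faults so far: 3)
  step 7: ref 2 -> HIT, frames=[1,2] (faults so far: 3)
  step 8: ref 3 -> FAULT, evict 2, frames=[1,3] (faults so far: 4)
  step 9: ref 3 -> HIT, frames=[1,3] (faults so far: 4)
  step 10: ref 2 -> FAULT, evict 1, frames=[2,3] (faults so far: 5)
  step 11: ref 5 -> FAULT, evict 3, frames=[2,5] (faults so far: 6)
  FIFO total faults: 6
--- LRU ---
  step 0: ref 5 -> FAULT, frames=[5,-] (faults so far: 1)
  step 1: ref 2 -> FAULT, frames=[5,2] (faults so far: 2)
  step 2: ref 2 -> HIT, frames=[5,2] (faults so far: 2)
  step 3: ref 2 -> HIT, frames=[5,2] (faults so far: 2)
  step 4: ref 2 -> HIT, frames=[5,2] (faults so far: 2)
  step 5: ref 1 -> FAULT, evict 5, frames=[1,2] (faults so far: 3)
  step 6: ref 1 -> HIT, frames=[1,2] (faults so far: 3)
  step 7: ref 2 -> HIT, frames=[1,2] (faults so far: 3)
  step 8: ref 3 -> FAULT, evict 1, frames=[3,2] (faults so far: 4)
  step 9: ref 3 -> HIT, frames=[3,2] (faults so far: 4)
  step 10: ref 2 -> HIT, frames=[3,2] (faults so far: 4)
  step 11: ref 5 -> FAULT, evict 3, frames=[5,2] (faults so far: 5)
  LRU total faults: 5
--- Optimal ---
  step 0: ref 5 -> FAULT, frames=[5,-] (faults so far: 1)
  step 1: ref 2 -> FAULT, frames=[5,2] (faults so far: 2)
  step 2: ref 2 -> HIT, frames=[5,2] (faults so far: 2)
  step 3: ref 2 -> HIT, frames=[5,2] (faults so far: 2)
  step 4: ref 2 -> HIT, frames=[5,2] (faults so far: 2)
  step 5: ref 1 -> FAULT, evict 5, frames=[1,2] (faults so far: 3)
  step 6: ref 1 -> HIT, frames=[1,2] (faults so far: 3)
  step 7: ref 2 -> HIT, frames=[1,2] (faults so far: 3)
  step 8: ref 3 -> FAULT, evict 1, frames=[3,2] (faults so far: 4)
  step 9: ref 3 -> HIT, frames=[3,2] (faults so far: 4)
  step 10: ref 2 -> HIT, frames=[3,2] (faults so far: 4)
  step 11: ref 5 -> FAULT, evict 2, frames=[3,5] (faults so far: 5)
  Optimal total faults: 5

Answer: 6 5 5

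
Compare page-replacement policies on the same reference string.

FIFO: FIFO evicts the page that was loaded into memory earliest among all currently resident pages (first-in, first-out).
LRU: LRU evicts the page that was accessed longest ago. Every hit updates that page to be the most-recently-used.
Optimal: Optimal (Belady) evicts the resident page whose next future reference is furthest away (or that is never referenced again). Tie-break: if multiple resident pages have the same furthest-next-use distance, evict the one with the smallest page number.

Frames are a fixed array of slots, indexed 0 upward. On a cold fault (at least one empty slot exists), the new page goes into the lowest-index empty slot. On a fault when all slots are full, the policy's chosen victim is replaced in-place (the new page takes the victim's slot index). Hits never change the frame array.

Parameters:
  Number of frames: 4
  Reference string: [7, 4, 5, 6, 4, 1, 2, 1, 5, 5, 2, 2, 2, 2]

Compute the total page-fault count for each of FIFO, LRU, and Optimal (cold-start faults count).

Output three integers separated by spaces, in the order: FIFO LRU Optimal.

--- FIFO ---
  step 0: ref 7 -> FAULT, frames=[7,-,-,-] (faults so far: 1)
  step 1: ref 4 -> FAULT, frames=[7,4,-,-] (faults so far: 2)
  step 2: ref 5 -> FAULT, frames=[7,4,5,-] (faults so far: 3)
  step 3: ref 6 -> FAULT, frames=[7,4,5,6] (faults so far: 4)
  step 4: ref 4 -> HIT, frames=[7,4,5,6] (faults so far: 4)
  step 5: ref 1 -> FAULT, evict 7, frames=[1,4,5,6] (faults so far: 5)
  step 6: ref 2 -> FAULT, evict 4, frames=[1,2,5,6] (faults so far: 6)
  step 7: ref 1 -> HIT, frames=[1,2,5,6] (faults so far: 6)
  step 8: ref 5 -> HIT, frames=[1,2,5,6] (faults so far: 6)
  step 9: ref 5 -> HIT, frames=[1,2,5,6] (faults so far: 6)
  step 10: ref 2 -> HIT, frames=[1,2,5,6] (faults so far: 6)
  step 11: ref 2 -> HIT, frames=[1,2,5,6] (faults so far: 6)
  step 12: ref 2 -> HIT, frames=[1,2,5,6] (faults so far: 6)
  step 13: ref 2 -> HIT, frames=[1,2,5,6] (faults so far: 6)
  FIFO total faults: 6
--- LRU ---
  step 0: ref 7 -> FAULT, frames=[7,-,-,-] (faults so far: 1)
  step 1: ref 4 -> FAULT, frames=[7,4,-,-] (faults so far: 2)
  step 2: ref 5 -> FAULT, frames=[7,4,5,-] (faults so far: 3)
  step 3: ref 6 -> FAULT, frames=[7,4,5,6] (faults so far: 4)
  step 4: ref 4 -> HIT, frames=[7,4,5,6] (faults so far: 4)
  step 5: ref 1 -> FAULT, evict 7, frames=[1,4,5,6] (faults so far: 5)
  step 6: ref 2 -> FAULT, evict 5, frames=[1,4,2,6] (faults so far: 6)
  step 7: ref 1 -> HIT, frames=[1,4,2,6] (faults so far: 6)
  step 8: ref 5 -> FAULT, evict 6, frames=[1,4,2,5] (faults so far: 7)
  step 9: ref 5 -> HIT, frames=[1,4,2,5] (faults so far: 7)
  step 10: ref 2 -> HIT, frames=[1,4,2,5] (faults so far: 7)
  step 11: ref 2 -> HIT, frames=[1,4,2,5] (faults so far: 7)
  step 12: ref 2 -> HIT, frames=[1,4,2,5] (faults so far: 7)
  step 13: ref 2 -> HIT, frames=[1,4,2,5] (faults so far: 7)
  LRU total faults: 7
--- Optimal ---
  step 0: ref 7 -> FAULT, frames=[7,-,-,-] (faults so far: 1)
  step 1: ref 4 -> FAULT, frames=[7,4,-,-] (faults so far: 2)
  step 2: ref 5 -> FAULT, frames=[7,4,5,-] (faults so far: 3)
  step 3: ref 6 -> FAULT, frames=[7,4,5,6] (faults so far: 4)
  step 4: ref 4 -> HIT, frames=[7,4,5,6] (faults so far: 4)
  step 5: ref 1 -> FAULT, evict 4, frames=[7,1,5,6] (faults so far: 5)
  step 6: ref 2 -> FAULT, evict 6, frames=[7,1,5,2] (faults so far: 6)
  step 7: ref 1 -> HIT, frames=[7,1,5,2] (faults so far: 6)
  step 8: ref 5 -> HIT, frames=[7,1,5,2] (faults so far: 6)
  step 9: ref 5 -> HIT, frames=[7,1,5,2] (faults so far: 6)
  step 10: ref 2 -> HIT, frames=[7,1,5,2] (faults so far: 6)
  step 11: ref 2 -> HIT, frames=[7,1,5,2] (faults so far: 6)
  step 12: ref 2 -> HIT, frames=[7,1,5,2] (faults so far: 6)
  step 13: ref 2 -> HIT, frames=[7,1,5,2] (faults so far: 6)
  Optimal total faults: 6

Answer: 6 7 6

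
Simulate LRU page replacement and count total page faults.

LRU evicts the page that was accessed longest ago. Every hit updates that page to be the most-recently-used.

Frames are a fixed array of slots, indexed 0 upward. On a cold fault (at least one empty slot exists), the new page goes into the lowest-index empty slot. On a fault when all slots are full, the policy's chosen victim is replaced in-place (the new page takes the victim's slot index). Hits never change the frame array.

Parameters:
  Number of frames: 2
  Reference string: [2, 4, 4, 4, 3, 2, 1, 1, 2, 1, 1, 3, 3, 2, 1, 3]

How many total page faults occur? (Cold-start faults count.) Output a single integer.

Step 0: ref 2 → FAULT, frames=[2,-]
Step 1: ref 4 → FAULT, frames=[2,4]
Step 2: ref 4 → HIT, frames=[2,4]
Step 3: ref 4 → HIT, frames=[2,4]
Step 4: ref 3 → FAULT (evict 2), frames=[3,4]
Step 5: ref 2 → FAULT (evict 4), frames=[3,2]
Step 6: ref 1 → FAULT (evict 3), frames=[1,2]
Step 7: ref 1 → HIT, frames=[1,2]
Step 8: ref 2 → HIT, frames=[1,2]
Step 9: ref 1 → HIT, frames=[1,2]
Step 10: ref 1 → HIT, frames=[1,2]
Step 11: ref 3 → FAULT (evict 2), frames=[1,3]
Step 12: ref 3 → HIT, frames=[1,3]
Step 13: ref 2 → FAULT (evict 1), frames=[2,3]
Step 14: ref 1 → FAULT (evict 3), frames=[2,1]
Step 15: ref 3 → FAULT (evict 2), frames=[3,1]
Total faults: 9

Answer: 9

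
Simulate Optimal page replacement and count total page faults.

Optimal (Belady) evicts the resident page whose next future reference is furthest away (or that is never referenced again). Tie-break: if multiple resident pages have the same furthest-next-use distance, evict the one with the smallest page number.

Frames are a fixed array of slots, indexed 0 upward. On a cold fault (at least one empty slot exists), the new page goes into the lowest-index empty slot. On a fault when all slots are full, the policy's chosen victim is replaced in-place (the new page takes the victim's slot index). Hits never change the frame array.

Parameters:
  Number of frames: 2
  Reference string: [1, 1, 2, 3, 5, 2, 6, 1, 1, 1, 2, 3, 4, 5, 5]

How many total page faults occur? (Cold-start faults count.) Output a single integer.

Answer: 9

Derivation:
Step 0: ref 1 → FAULT, frames=[1,-]
Step 1: ref 1 → HIT, frames=[1,-]
Step 2: ref 2 → FAULT, frames=[1,2]
Step 3: ref 3 → FAULT (evict 1), frames=[3,2]
Step 4: ref 5 → FAULT (evict 3), frames=[5,2]
Step 5: ref 2 → HIT, frames=[5,2]
Step 6: ref 6 → FAULT (evict 5), frames=[6,2]
Step 7: ref 1 → FAULT (evict 6), frames=[1,2]
Step 8: ref 1 → HIT, frames=[1,2]
Step 9: ref 1 → HIT, frames=[1,2]
Step 10: ref 2 → HIT, frames=[1,2]
Step 11: ref 3 → FAULT (evict 1), frames=[3,2]
Step 12: ref 4 → FAULT (evict 2), frames=[3,4]
Step 13: ref 5 → FAULT (evict 3), frames=[5,4]
Step 14: ref 5 → HIT, frames=[5,4]
Total faults: 9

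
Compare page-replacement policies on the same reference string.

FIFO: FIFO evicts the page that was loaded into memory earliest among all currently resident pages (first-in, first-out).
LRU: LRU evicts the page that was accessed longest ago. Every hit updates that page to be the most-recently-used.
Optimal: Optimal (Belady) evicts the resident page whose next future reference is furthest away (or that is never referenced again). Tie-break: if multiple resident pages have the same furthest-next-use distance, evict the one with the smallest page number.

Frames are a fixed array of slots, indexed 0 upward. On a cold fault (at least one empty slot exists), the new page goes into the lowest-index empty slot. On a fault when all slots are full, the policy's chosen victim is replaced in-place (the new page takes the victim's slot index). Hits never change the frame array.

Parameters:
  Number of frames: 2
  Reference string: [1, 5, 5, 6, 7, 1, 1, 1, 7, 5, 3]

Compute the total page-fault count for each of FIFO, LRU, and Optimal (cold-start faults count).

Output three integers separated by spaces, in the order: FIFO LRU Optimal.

Answer: 7 7 6

Derivation:
--- FIFO ---
  step 0: ref 1 -> FAULT, frames=[1,-] (faults so far: 1)
  step 1: ref 5 -> FAULT, frames=[1,5] (faults so far: 2)
  step 2: ref 5 -> HIT, frames=[1,5] (faults so far: 2)
  step 3: ref 6 -> FAULT, evict 1, frames=[6,5] (faults so far: 3)
  step 4: ref 7 -> FAULT, evict 5, frames=[6,7] (faults so far: 4)
  step 5: ref 1 -> FAULT, evict 6, frames=[1,7] (faults so far: 5)
  step 6: ref 1 -> HIT, frames=[1,7] (faults so far: 5)
  step 7: ref 1 -> HIT, frames=[1,7] (faults so far: 5)
  step 8: ref 7 -> HIT, frames=[1,7] (faults so far: 5)
  step 9: ref 5 -> FAULT, evict 7, frames=[1,5] (faults so far: 6)
  step 10: ref 3 -> FAULT, evict 1, frames=[3,5] (faults so far: 7)
  FIFO total faults: 7
--- LRU ---
  step 0: ref 1 -> FAULT, frames=[1,-] (faults so far: 1)
  step 1: ref 5 -> FAULT, frames=[1,5] (faults so far: 2)
  step 2: ref 5 -> HIT, frames=[1,5] (faults so far: 2)
  step 3: ref 6 -> FAULT, evict 1, frames=[6,5] (faults so far: 3)
  step 4: ref 7 -> FAULT, evict 5, frames=[6,7] (faults so far: 4)
  step 5: ref 1 -> FAULT, evict 6, frames=[1,7] (faults so far: 5)
  step 6: ref 1 -> HIT, frames=[1,7] (faults so far: 5)
  step 7: ref 1 -> HIT, frames=[1,7] (faults so far: 5)
  step 8: ref 7 -> HIT, frames=[1,7] (faults so far: 5)
  step 9: ref 5 -> FAULT, evict 1, frames=[5,7] (faults so far: 6)
  step 10: ref 3 -> FAULT, evict 7, frames=[5,3] (faults so far: 7)
  LRU total faults: 7
--- Optimal ---
  step 0: ref 1 -> FAULT, frames=[1,-] (faults so far: 1)
  step 1: ref 5 -> FAULT, frames=[1,5] (faults so far: 2)
  step 2: ref 5 -> HIT, frames=[1,5] (faults so far: 2)
  step 3: ref 6 -> FAULT, evict 5, frames=[1,6] (faults so far: 3)
  step 4: ref 7 -> FAULT, evict 6, frames=[1,7] (faults so far: 4)
  step 5: ref 1 -> HIT, frames=[1,7] (faults so far: 4)
  step 6: ref 1 -> HIT, frames=[1,7] (faults so far: 4)
  step 7: ref 1 -> HIT, frames=[1,7] (faults so far: 4)
  step 8: ref 7 -> HIT, frames=[1,7] (faults so far: 4)
  step 9: ref 5 -> FAULT, evict 1, frames=[5,7] (faults so far: 5)
  step 10: ref 3 -> FAULT, evict 5, frames=[3,7] (faults so far: 6)
  Optimal total faults: 6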